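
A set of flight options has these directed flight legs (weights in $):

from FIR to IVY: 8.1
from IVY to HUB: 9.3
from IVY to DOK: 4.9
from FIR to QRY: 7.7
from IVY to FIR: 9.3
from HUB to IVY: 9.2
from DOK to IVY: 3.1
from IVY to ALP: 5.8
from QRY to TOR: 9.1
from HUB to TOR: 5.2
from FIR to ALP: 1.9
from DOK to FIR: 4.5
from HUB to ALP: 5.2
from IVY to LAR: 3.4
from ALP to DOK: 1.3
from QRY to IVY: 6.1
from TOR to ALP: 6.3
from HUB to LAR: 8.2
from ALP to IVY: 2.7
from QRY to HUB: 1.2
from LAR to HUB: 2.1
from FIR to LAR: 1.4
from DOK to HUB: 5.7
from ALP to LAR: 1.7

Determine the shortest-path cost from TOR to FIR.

Candidate routes:
TOR - ALP - IVY - FIR: 6.3+2.7+9.3 = 18.3
TOR - ALP - DOK - FIR: 6.3+1.3+4.5 = 12.1
The minimum is $12.1 via TOR - ALP - DOK - FIR.

$12.1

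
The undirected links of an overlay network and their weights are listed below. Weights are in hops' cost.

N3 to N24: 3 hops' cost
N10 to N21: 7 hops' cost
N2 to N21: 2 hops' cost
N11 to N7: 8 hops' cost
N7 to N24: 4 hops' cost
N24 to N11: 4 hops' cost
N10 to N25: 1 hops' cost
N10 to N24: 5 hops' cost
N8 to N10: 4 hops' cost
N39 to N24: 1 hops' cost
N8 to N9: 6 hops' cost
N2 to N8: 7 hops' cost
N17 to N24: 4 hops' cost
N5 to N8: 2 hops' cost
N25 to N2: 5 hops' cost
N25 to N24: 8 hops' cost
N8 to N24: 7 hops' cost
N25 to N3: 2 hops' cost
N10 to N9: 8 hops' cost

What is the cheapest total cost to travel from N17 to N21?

16 hops' cost

Running Dijkstra from N17:
N17: 0
N24: 4  (via N17)
N39: 5  (via N24)
N3: 7  (via N24)
N11: 8  (via N24)
N7: 8  (via N24)
N10: 9  (via N24)
N25: 9  (via N3)
N8: 11  (via N24)
N5: 13  (via N8)
N2: 14  (via N25)
N21: 16  (via N10)
Shortest route: N17 → N24 → N10 → N21 = 16 hops' cost.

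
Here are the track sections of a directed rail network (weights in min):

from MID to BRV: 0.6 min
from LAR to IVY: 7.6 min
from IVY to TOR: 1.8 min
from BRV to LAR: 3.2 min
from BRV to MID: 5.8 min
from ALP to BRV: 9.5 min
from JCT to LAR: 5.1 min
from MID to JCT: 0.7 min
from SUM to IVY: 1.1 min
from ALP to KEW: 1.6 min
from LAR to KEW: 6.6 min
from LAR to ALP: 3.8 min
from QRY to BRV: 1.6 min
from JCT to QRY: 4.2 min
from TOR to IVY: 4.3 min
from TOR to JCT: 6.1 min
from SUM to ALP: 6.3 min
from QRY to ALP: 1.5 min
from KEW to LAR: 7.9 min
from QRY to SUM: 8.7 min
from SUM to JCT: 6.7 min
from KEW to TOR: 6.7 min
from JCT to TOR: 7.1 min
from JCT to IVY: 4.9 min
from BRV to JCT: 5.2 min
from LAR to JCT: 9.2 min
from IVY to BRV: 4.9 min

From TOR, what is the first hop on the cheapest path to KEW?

Enumerating some paths:
TOR–JCT–LAR–ALP–KEW: 6.1+5.1+3.8+1.6 = 16.6
TOR–JCT–LAR–KEW: 6.1+5.1+6.6 = 17.8
TOR–JCT–QRY–ALP–KEW: 6.1+4.2+1.5+1.6 = 13.4
TOR–IVY–BRV–LAR–ALP–KEW: 4.3+4.9+3.2+3.8+1.6 = 17.8
Cheapest is TOR–JCT–QRY–ALP–KEW at 13.4 min.
So from TOR the first move is to JCT.

JCT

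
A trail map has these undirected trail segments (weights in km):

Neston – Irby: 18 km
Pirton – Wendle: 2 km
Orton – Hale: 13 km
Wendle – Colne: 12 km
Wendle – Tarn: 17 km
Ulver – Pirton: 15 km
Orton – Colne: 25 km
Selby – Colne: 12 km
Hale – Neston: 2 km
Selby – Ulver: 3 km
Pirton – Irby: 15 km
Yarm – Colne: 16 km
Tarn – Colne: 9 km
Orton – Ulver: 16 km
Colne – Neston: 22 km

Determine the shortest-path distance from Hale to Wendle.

36 km

Settle nodes by increasing distance from Hale:
Hale: 0
Neston: 2  (via Hale)
Orton: 13  (via Hale)
Irby: 20  (via Neston)
Colne: 24  (via Neston)
Ulver: 29  (via Orton)
Selby: 32  (via Ulver)
Tarn: 33  (via Colne)
Pirton: 35  (via Irby)
Wendle: 36  (via Colne)
Shortest route: Hale–Neston–Colne–Wendle = 36 km.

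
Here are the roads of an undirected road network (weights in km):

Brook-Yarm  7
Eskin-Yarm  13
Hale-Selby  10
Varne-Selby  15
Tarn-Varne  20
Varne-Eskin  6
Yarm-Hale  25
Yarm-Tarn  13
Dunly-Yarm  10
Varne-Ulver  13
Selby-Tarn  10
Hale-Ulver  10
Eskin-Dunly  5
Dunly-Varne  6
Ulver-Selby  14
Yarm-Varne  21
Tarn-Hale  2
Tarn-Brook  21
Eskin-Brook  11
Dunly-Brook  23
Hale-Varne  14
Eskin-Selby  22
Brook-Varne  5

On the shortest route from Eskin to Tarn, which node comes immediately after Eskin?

Enumerating some paths:
Eskin - Yarm - Tarn: 13+13 = 26
Eskin - Dunly - Varne - Hale - Tarn: 5+6+14+2 = 27
Eskin - Varne - Hale - Tarn: 6+14+2 = 22
Eskin - Varne - Tarn: 6+20 = 26
Cheapest is Eskin - Varne - Hale - Tarn at 22 km.
So from Eskin the first move is to Varne.

Varne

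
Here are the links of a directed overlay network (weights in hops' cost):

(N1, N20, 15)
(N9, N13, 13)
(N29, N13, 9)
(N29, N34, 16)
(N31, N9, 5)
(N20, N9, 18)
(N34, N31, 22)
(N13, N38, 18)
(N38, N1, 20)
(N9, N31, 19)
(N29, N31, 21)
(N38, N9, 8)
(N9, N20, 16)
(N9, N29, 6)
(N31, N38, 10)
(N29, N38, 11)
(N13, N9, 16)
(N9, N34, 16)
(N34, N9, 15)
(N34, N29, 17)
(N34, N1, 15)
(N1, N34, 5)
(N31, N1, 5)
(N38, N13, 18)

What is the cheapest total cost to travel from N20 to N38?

35 hops' cost

Enumerating some paths:
N20–N9–N31–N38: 18+19+10 = 47
N20–N9–N29–N38: 18+6+11 = 35
The minimum is 35 hops' cost via N20–N9–N29–N38.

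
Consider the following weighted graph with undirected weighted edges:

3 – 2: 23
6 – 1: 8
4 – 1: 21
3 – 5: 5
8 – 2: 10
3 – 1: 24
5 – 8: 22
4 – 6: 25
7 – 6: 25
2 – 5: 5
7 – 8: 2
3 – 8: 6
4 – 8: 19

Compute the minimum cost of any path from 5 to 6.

37

Shortest distances from 5:
5: 0
2: 5  (via 5)
3: 5  (via 5)
8: 11  (via 3)
7: 13  (via 8)
1: 29  (via 3)
4: 30  (via 8)
6: 37  (via 1)
Shortest route: 5–3–1–6 = 37.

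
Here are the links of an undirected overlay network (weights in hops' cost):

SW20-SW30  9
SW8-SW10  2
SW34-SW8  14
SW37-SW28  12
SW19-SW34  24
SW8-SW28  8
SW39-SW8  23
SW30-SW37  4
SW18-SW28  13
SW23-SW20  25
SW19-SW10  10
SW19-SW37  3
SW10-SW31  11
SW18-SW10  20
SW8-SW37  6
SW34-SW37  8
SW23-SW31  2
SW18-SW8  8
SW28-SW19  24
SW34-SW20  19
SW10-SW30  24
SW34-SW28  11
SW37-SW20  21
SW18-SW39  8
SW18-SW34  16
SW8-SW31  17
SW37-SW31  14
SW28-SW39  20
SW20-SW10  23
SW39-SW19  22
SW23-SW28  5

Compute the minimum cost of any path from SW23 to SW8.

13 hops' cost

Shortest distances from SW23:
SW23: 0
SW31: 2  (via SW23)
SW28: 5  (via SW23)
SW10: 13  (via SW31)
SW8: 13  (via SW28)
Shortest route: SW23 → SW28 → SW8 = 13 hops' cost.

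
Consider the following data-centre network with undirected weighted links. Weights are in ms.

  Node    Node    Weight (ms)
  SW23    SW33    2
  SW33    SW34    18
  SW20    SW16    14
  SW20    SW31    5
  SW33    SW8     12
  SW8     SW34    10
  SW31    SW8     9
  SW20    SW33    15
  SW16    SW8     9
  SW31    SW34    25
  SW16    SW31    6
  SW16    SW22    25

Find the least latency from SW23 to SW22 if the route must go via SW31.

53 ms

Shortest SW23→SW31: SW23–SW33–SW20–SW31 = 22
Best SW31 to SW22: SW31–SW16–SW22 costing 31
Total via SW31: 22 + 31 = 53 ms.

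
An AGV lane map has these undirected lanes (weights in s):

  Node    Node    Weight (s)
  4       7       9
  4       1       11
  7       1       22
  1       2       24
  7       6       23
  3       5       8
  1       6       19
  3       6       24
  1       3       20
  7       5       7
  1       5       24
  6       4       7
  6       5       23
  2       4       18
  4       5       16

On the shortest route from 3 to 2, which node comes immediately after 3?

Candidate routes:
3 → 5 → 4 → 2: 8+16+18 = 42
3 → 1 → 2: 20+24 = 44
3 → 1 → 4 → 2: 20+11+18 = 49
3 → 6 → 4 → 2: 24+7+18 = 49
Cheapest is 3 → 5 → 4 → 2 at 42 s.
So from 3 the first move is to 5.

5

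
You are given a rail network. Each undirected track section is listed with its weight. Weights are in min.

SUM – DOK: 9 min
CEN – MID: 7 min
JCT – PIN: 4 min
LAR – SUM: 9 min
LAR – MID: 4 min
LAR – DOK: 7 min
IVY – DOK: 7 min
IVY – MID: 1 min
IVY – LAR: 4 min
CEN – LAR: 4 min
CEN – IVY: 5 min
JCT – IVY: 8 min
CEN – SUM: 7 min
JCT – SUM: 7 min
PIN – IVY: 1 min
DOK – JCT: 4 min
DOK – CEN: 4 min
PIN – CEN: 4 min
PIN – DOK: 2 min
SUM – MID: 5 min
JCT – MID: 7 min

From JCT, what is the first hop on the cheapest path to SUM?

Compare a few routes:
JCT–PIN–IVY–MID–SUM: 4+1+1+5 = 11
JCT–DOK–PIN–IVY–MID–SUM: 4+2+1+1+5 = 13
JCT–MID–SUM: 7+5 = 12
JCT–SUM: 7 = 7
Cheapest is JCT–SUM at 7 min.
So from JCT the first move is to SUM.

SUM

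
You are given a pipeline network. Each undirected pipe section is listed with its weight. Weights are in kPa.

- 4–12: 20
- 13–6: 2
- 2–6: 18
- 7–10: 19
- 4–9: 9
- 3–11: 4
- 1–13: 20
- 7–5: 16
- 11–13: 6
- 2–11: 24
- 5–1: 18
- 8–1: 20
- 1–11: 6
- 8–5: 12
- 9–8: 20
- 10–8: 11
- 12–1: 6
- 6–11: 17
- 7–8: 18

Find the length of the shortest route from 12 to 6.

Settle nodes by increasing distance from 12:
12: 0
1: 6  (via 12)
11: 12  (via 1)
3: 16  (via 11)
13: 18  (via 11)
4: 20  (via 12)
6: 20  (via 13)
Shortest route: 12–1–11–13–6 = 20 kPa.

20 kPa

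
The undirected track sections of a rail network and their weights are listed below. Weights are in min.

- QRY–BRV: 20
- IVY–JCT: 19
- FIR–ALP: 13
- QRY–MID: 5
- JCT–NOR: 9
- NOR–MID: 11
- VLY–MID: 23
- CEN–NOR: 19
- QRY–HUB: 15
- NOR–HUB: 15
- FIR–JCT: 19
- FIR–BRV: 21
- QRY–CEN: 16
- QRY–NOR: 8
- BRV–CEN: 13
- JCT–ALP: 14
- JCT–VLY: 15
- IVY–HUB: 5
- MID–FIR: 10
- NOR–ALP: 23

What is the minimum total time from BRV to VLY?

48 min

Shortest distances from BRV:
BRV: 0
CEN: 13  (via BRV)
QRY: 20  (via BRV)
FIR: 21  (via BRV)
MID: 25  (via QRY)
NOR: 28  (via QRY)
ALP: 34  (via FIR)
HUB: 35  (via QRY)
JCT: 37  (via NOR)
IVY: 40  (via HUB)
VLY: 48  (via MID)
Shortest route: BRV–QRY–MID–VLY = 48 min.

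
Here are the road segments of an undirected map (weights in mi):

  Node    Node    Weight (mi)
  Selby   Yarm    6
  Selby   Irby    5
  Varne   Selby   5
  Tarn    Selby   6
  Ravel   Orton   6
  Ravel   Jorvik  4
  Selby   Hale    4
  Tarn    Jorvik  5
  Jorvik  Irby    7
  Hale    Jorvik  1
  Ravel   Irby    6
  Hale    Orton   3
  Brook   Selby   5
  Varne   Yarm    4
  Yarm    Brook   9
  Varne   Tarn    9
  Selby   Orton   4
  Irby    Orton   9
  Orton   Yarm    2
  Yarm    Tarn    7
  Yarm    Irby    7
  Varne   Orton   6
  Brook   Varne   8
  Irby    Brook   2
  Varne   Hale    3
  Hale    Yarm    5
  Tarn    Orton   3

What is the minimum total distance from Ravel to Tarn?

Enumerating some paths:
Ravel - Jorvik - Tarn: 4+5 = 9
Ravel - Jorvik - Hale - Yarm - Orton - Tarn: 4+1+5+2+3 = 15
Ravel - Jorvik - Hale - Orton - Tarn: 4+1+3+3 = 11
The minimum is 9 mi via Ravel - Jorvik - Tarn.

9 mi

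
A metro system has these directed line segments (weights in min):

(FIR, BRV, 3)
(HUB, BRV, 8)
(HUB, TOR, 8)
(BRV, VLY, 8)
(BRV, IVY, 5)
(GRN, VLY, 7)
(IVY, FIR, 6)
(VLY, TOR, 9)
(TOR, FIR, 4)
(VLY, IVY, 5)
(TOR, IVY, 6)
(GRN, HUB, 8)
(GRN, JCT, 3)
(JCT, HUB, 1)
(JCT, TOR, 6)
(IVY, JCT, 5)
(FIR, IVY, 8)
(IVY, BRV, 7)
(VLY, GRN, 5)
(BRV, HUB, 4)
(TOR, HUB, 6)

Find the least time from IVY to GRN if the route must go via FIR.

Best IVY to FIR: IVY–FIR costing 6
Best FIR to GRN: FIR–BRV–VLY–GRN costing 16
Total via FIR: 6 + 16 = 22 min.

22 min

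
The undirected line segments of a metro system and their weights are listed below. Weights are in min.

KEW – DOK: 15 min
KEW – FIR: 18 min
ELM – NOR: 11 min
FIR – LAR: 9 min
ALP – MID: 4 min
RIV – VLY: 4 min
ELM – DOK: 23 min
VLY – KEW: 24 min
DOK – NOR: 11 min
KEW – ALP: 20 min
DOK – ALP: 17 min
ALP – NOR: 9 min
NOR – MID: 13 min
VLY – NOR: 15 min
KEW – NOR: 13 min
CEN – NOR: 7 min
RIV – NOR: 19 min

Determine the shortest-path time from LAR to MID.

Settle nodes by increasing distance from LAR:
LAR: 0
FIR: 9  (via LAR)
KEW: 27  (via FIR)
NOR: 40  (via KEW)
DOK: 42  (via KEW)
ALP: 47  (via KEW)
CEN: 47  (via NOR)
VLY: 51  (via KEW)
ELM: 51  (via NOR)
MID: 51  (via ALP)
Shortest route: LAR → FIR → KEW → ALP → MID = 51 min.

51 min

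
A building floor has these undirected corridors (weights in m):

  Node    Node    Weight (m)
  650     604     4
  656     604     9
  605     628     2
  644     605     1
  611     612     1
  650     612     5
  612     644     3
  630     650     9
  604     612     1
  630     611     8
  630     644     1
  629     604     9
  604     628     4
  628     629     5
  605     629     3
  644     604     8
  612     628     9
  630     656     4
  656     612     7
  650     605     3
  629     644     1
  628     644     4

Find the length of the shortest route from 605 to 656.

6 m

Settle nodes by increasing distance from 605:
605: 0
644: 1  (via 605)
628: 2  (via 605)
629: 2  (via 644)
630: 2  (via 644)
650: 3  (via 605)
612: 4  (via 644)
611: 5  (via 612)
604: 5  (via 612)
656: 6  (via 630)
Shortest route: 605 → 644 → 630 → 656 = 6 m.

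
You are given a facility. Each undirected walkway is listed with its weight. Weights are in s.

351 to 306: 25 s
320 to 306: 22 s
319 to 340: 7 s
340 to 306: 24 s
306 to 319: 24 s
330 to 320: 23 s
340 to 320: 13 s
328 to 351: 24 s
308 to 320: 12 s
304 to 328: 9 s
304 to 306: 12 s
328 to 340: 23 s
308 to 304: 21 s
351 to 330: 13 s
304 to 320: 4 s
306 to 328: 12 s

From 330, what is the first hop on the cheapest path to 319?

320

Candidate routes:
330–320–304–306–319: 23+4+12+24 = 63
330–320–340–319: 23+13+7 = 43
330–320–304–328–340–319: 23+4+9+23+7 = 66
330–351–306–319: 13+25+24 = 62
Cheapest is 330–320–340–319 at 43 s.
So from 330 the first move is to 320.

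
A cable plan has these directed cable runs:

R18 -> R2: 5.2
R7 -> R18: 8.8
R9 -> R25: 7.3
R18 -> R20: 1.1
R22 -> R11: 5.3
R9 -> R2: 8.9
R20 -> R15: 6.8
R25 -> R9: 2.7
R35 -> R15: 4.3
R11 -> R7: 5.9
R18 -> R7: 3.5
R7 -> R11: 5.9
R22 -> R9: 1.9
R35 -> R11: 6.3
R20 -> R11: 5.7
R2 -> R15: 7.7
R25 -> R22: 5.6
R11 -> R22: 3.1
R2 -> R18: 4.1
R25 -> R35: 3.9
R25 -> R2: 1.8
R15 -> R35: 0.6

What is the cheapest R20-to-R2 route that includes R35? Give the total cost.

27.6

Shortest R20→R35: R20 → R15 → R35 = 7.4
Shortest R35→R2: R35 → R11 → R22 → R9 → R2 = 20.2
Total via R35: 7.4 + 20.2 = 27.6.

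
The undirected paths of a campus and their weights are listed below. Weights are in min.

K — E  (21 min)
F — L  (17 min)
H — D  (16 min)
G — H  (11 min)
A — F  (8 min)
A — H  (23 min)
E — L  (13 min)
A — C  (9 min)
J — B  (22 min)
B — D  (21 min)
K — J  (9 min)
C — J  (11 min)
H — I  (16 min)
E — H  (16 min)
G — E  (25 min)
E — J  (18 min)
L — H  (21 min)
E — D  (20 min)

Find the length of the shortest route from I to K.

Settle nodes by increasing distance from I:
I: 0
H: 16  (via I)
G: 27  (via H)
D: 32  (via H)
E: 32  (via H)
L: 37  (via H)
A: 39  (via H)
F: 47  (via A)
C: 48  (via A)
J: 50  (via E)
B: 53  (via D)
K: 53  (via E)
Shortest route: I–H–E–K = 53 min.

53 min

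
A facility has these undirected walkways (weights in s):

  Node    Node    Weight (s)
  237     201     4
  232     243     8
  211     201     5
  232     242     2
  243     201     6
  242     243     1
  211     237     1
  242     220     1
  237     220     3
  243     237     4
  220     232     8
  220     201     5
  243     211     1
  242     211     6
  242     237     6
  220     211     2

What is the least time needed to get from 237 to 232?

5 s

Candidate routes:
237 - 220 - 242 - 232: 3+1+2 = 6
237 - 211 - 243 - 242 - 232: 1+1+1+2 = 5
237 - 211 - 220 - 242 - 232: 1+2+1+2 = 6
237 - 243 - 242 - 232: 4+1+2 = 7
Cheapest is 237 - 211 - 243 - 242 - 232 at 5 s.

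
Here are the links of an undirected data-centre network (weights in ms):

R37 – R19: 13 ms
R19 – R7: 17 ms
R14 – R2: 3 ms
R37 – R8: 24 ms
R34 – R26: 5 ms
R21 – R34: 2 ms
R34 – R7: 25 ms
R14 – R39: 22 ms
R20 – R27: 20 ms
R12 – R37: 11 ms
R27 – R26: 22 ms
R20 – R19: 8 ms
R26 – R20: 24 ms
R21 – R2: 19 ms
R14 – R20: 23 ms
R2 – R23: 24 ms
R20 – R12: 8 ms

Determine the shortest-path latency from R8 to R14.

66 ms

Candidate routes:
R8 → R37 → R12 → R20 → R14: 24+11+8+23 = 66
R8 → R37 → R19 → R20 → R14: 24+13+8+23 = 68
R8 → R37 → R12 → R20 → R26 → R34 → R21 → R2 → R14: 24+11+8+24+5+2+19+3 = 96
The minimum is 66 ms via R8 → R37 → R12 → R20 → R14.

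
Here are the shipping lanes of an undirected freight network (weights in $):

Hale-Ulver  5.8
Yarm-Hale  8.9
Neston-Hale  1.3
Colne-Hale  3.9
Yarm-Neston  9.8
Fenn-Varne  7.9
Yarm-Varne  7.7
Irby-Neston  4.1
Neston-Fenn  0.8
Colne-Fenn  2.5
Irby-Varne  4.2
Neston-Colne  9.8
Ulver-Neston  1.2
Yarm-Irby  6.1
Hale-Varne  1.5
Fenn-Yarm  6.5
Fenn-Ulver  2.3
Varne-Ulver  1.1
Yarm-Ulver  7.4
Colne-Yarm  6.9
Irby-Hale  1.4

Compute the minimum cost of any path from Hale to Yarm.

Shortest distances from Hale:
Hale: 0
Neston: 1.3  (via Hale)
Irby: 1.4  (via Hale)
Varne: 1.5  (via Hale)
Fenn: 2.1  (via Neston)
Ulver: 2.5  (via Neston)
Colne: 3.9  (via Hale)
Yarm: 7.5  (via Irby)
Shortest route: Hale → Irby → Yarm = $7.5.

$7.5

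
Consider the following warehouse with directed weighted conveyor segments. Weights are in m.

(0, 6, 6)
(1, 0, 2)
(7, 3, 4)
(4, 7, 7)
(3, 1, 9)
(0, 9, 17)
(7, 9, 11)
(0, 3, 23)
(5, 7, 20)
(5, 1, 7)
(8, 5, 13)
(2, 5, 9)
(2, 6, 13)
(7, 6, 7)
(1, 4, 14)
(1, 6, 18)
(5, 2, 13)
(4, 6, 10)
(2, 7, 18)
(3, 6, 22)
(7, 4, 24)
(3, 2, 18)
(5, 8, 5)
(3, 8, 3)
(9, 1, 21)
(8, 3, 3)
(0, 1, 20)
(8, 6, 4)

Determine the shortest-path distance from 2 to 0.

18 m

Shortest distances from 2:
2: 0
5: 9  (via 2)
6: 13  (via 2)
8: 14  (via 5)
1: 16  (via 5)
3: 17  (via 8)
0: 18  (via 1)
Shortest route: 2 → 5 → 1 → 0 = 18 m.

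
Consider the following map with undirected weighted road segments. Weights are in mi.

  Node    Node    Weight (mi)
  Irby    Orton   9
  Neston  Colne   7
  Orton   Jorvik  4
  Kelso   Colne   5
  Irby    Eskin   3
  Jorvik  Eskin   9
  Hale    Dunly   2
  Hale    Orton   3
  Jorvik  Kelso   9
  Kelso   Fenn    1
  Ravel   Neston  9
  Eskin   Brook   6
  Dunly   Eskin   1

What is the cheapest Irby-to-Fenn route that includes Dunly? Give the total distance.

23 mi

Best Irby to Dunly: Irby → Eskin → Dunly costing 4
Shortest Dunly→Fenn: Dunly → Hale → Orton → Jorvik → Kelso → Fenn = 19
Total via Dunly: 4 + 19 = 23 mi.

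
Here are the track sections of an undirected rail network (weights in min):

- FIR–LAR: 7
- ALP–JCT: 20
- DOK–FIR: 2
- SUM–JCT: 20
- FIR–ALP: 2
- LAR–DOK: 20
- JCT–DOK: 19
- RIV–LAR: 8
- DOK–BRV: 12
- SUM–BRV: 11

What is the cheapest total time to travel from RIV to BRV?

29 min

Settle nodes by increasing distance from RIV:
RIV: 0
LAR: 8  (via RIV)
FIR: 15  (via LAR)
DOK: 17  (via FIR)
ALP: 17  (via FIR)
BRV: 29  (via DOK)
Shortest route: RIV–LAR–FIR–DOK–BRV = 29 min.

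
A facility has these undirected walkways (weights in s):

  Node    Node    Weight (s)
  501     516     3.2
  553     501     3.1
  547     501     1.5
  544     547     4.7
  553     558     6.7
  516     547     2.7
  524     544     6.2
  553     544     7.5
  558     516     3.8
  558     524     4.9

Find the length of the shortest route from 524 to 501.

Candidate routes:
524 → 558 → 516 → 501: 4.9+3.8+3.2 = 11.9
524 → 558 → 516 → 547 → 501: 4.9+3.8+2.7+1.5 = 12.9
524 → 544 → 547 → 501: 6.2+4.7+1.5 = 12.4
Cheapest is 524 → 558 → 516 → 501 at 11.9 s.

11.9 s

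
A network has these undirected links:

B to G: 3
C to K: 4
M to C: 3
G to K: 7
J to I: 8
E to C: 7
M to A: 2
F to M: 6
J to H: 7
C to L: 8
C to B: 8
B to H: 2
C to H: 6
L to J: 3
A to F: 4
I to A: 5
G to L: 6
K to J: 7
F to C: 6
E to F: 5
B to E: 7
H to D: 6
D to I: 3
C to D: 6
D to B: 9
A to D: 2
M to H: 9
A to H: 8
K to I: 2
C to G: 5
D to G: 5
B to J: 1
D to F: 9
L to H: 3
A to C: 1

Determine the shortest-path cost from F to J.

Shortest distances from F:
F: 0
A: 4  (via F)
C: 5  (via A)
E: 5  (via F)
D: 6  (via A)
M: 6  (via F)
I: 9  (via A)
K: 9  (via C)
G: 10  (via C)
H: 11  (via C)
B: 12  (via E)
J: 13  (via B)
Shortest route: F → E → B → J = 13.

13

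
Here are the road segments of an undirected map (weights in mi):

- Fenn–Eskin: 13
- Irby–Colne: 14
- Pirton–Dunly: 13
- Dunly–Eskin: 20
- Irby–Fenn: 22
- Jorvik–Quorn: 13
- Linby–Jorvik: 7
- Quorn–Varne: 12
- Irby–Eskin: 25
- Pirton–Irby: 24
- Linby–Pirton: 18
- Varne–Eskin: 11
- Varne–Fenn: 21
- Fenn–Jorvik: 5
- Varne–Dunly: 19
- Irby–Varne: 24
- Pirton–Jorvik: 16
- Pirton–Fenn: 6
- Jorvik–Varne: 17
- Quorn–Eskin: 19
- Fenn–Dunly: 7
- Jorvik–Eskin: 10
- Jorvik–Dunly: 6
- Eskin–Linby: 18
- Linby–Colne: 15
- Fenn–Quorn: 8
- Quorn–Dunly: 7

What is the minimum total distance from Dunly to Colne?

Running Dijkstra from Dunly:
Dunly: 0
Jorvik: 6  (via Dunly)
Fenn: 7  (via Dunly)
Quorn: 7  (via Dunly)
Linby: 13  (via Jorvik)
Pirton: 13  (via Dunly)
Eskin: 16  (via Jorvik)
Varne: 19  (via Dunly)
Colne: 28  (via Linby)
Shortest route: Dunly–Jorvik–Linby–Colne = 28 mi.

28 mi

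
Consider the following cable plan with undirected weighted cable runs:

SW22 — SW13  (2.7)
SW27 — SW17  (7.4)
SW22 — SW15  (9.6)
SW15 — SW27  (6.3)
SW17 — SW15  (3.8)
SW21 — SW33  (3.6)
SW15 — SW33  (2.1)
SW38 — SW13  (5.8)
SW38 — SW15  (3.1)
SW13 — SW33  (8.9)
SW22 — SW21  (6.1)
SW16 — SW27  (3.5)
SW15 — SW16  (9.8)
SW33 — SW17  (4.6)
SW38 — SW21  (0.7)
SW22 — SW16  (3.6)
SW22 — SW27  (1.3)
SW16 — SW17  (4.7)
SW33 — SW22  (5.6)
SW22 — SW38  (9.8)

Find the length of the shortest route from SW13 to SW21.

6.5

Compare a few routes:
SW13–SW22–SW33–SW21: 2.7+5.6+3.6 = 11.9
SW13–SW22–SW21: 2.7+6.1 = 8.8
SW13–SW33–SW21: 8.9+3.6 = 12.5
SW13–SW38–SW21: 5.8+0.7 = 6.5
Cheapest is SW13–SW38–SW21 at 6.5.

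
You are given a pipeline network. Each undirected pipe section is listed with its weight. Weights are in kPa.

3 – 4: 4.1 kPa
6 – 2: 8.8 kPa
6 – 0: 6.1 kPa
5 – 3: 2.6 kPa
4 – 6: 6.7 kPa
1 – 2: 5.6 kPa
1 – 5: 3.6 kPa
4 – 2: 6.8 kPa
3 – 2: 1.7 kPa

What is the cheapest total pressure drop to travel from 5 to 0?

19.2 kPa

Compare a few routes:
5–3–2–4–6–0: 2.6+1.7+6.8+6.7+6.1 = 23.9
5–3–2–6–0: 2.6+1.7+8.8+6.1 = 19.2
5–3–4–6–0: 2.6+4.1+6.7+6.1 = 19.5
The minimum is 19.2 kPa via 5–3–2–6–0.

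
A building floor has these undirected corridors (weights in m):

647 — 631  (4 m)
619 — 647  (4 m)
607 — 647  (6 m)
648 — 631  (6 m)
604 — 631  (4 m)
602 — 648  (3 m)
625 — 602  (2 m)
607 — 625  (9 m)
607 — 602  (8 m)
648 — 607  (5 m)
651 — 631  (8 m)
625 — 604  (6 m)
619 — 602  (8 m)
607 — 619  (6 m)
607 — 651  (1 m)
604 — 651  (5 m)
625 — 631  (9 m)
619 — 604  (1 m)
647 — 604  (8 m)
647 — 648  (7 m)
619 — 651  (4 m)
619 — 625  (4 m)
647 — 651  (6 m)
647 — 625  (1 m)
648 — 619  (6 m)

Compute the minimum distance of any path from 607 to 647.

6 m

Shortest distances from 607:
607: 0
651: 1  (via 607)
648: 5  (via 607)
619: 5  (via 651)
604: 6  (via 651)
647: 6  (via 607)
Shortest route: 607 → 647 = 6 m.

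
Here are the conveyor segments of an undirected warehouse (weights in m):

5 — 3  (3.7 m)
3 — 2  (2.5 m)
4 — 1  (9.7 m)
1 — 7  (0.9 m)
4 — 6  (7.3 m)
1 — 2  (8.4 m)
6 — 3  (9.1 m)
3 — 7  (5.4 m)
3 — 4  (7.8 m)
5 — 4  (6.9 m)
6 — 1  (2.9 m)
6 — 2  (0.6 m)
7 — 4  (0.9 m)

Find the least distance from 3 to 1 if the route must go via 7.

6.3 m

Best 3 to 7: 3–7 costing 5.4
Shortest 7→1: 7–1 = 0.9
Total via 7: 5.4 + 0.9 = 6.3 m.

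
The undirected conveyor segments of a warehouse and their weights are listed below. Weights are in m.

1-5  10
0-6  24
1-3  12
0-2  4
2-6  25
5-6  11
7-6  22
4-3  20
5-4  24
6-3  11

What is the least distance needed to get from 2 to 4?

56 m

Compare a few routes:
2 - 0 - 6 - 3 - 4: 4+24+11+20 = 59
2 - 6 - 5 - 4: 25+11+24 = 60
2 - 6 - 3 - 4: 25+11+20 = 56
2 - 0 - 6 - 5 - 4: 4+24+11+24 = 63
Cheapest is 2 - 6 - 3 - 4 at 56 m.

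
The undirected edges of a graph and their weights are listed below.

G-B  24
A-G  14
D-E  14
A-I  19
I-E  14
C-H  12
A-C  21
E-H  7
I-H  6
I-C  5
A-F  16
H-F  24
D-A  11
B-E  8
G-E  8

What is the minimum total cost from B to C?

Compare a few routes:
B → E → I → C: 8+14+5 = 27
B → E → H → I → C: 8+7+6+5 = 26
B → E → I → H → C: 8+14+6+12 = 40
B → E → H → C: 8+7+12 = 27
The minimum is 26 via B → E → H → I → C.

26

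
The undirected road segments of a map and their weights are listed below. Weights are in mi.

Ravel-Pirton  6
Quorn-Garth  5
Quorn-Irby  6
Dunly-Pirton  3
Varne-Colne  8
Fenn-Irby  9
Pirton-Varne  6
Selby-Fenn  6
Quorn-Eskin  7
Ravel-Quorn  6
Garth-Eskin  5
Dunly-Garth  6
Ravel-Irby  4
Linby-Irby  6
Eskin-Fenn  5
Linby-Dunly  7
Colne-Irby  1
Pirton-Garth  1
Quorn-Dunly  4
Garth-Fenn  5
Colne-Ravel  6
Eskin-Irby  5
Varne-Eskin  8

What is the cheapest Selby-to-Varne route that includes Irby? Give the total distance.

24 mi

Shortest Selby→Irby: Selby–Fenn–Irby = 15
Shortest Irby→Varne: Irby–Colne–Varne = 9
Total via Irby: 15 + 9 = 24 mi.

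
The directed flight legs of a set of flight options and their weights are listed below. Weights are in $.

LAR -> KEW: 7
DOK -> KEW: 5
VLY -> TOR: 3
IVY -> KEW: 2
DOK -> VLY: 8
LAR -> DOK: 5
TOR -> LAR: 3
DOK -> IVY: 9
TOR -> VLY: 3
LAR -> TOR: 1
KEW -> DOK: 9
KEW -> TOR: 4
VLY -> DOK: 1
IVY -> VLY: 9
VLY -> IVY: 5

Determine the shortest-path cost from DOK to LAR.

$12

Candidate routes:
DOK - KEW - TOR - LAR: 5+4+3 = 12
DOK - VLY - TOR - LAR: 8+3+3 = 14
The minimum is $12 via DOK - KEW - TOR - LAR.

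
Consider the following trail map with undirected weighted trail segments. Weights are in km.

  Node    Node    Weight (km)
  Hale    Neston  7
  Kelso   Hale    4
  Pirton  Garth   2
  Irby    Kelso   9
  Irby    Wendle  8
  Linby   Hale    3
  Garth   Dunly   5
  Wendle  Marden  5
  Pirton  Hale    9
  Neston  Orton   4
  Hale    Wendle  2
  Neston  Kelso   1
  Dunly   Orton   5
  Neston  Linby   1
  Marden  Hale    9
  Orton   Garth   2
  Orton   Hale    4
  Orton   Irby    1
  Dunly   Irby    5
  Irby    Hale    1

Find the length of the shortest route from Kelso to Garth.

7 km

Candidate routes:
Kelso → Hale → Irby → Orton → Garth: 4+1+1+2 = 8
Kelso → Neston → Orton → Garth: 1+4+2 = 7
The minimum is 7 km via Kelso → Neston → Orton → Garth.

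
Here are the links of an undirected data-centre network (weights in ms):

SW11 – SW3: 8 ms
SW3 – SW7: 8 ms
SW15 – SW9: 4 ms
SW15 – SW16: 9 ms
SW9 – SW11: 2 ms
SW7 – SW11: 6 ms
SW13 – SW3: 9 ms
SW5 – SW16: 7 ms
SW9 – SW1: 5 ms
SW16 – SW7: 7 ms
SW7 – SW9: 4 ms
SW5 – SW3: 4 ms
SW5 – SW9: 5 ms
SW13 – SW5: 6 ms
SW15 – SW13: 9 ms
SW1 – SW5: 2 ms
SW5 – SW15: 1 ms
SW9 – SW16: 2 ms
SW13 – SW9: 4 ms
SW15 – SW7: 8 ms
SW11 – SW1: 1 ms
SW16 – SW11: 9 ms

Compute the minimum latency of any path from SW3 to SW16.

11 ms

Candidate routes:
SW3–SW11–SW9–SW16: 8+2+2 = 12
SW3–SW5–SW1–SW9–SW16: 4+2+5+2 = 13
SW3–SW5–SW16: 4+7 = 11
The minimum is 11 ms via SW3–SW5–SW16.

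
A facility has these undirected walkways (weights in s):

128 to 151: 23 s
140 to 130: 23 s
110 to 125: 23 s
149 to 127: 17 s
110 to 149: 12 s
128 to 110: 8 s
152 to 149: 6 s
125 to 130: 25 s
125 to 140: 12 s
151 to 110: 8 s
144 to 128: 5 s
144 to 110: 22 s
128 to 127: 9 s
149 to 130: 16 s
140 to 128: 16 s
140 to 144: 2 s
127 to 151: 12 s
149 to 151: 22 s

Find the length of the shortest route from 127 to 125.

Candidate routes:
127 → 128 → 140 → 125: 9+16+12 = 37
127 → 128 → 144 → 140 → 125: 9+5+2+12 = 28
127 → 128 → 110 → 125: 9+8+23 = 40
127 → 151 → 110 → 125: 12+8+23 = 43
Cheapest is 127 → 128 → 144 → 140 → 125 at 28 s.

28 s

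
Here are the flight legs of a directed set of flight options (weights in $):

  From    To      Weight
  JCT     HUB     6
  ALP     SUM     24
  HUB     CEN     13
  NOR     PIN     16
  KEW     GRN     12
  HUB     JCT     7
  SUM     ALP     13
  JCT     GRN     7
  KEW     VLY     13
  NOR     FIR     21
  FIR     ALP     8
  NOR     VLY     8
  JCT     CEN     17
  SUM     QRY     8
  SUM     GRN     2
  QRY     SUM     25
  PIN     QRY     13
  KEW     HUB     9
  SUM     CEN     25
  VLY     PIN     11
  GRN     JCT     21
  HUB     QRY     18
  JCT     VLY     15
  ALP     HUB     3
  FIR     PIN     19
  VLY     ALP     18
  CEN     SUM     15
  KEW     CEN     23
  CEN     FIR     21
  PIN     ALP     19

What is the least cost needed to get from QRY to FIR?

Compare a few routes:
QRY–SUM–CEN–FIR: 25+25+21 = 71
QRY–SUM–ALP–HUB–JCT–CEN–FIR: 25+13+3+7+17+21 = 86
QRY–SUM–ALP–HUB–CEN–FIR: 25+13+3+13+21 = 75
QRY–SUM–GRN–JCT–CEN–FIR: 25+2+21+17+21 = 86
The minimum is $71 via QRY–SUM–CEN–FIR.

$71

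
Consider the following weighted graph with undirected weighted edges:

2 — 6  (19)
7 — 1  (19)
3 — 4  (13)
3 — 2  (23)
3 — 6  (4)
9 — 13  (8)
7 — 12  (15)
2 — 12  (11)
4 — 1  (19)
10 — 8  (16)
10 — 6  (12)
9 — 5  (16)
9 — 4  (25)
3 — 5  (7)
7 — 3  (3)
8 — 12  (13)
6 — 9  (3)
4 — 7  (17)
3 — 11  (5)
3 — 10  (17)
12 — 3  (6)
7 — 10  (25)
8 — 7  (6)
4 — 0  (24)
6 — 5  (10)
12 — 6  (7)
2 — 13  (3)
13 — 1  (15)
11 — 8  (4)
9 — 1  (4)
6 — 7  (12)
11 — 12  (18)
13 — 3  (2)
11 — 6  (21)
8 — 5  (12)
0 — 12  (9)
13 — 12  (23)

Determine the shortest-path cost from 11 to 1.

16

Running Dijkstra from 11:
11: 0
8: 4  (via 11)
3: 5  (via 11)
13: 7  (via 3)
7: 8  (via 3)
6: 9  (via 3)
2: 10  (via 13)
12: 11  (via 3)
5: 12  (via 3)
9: 12  (via 6)
1: 16  (via 9)
Shortest route: 11–3–6–9–1 = 16.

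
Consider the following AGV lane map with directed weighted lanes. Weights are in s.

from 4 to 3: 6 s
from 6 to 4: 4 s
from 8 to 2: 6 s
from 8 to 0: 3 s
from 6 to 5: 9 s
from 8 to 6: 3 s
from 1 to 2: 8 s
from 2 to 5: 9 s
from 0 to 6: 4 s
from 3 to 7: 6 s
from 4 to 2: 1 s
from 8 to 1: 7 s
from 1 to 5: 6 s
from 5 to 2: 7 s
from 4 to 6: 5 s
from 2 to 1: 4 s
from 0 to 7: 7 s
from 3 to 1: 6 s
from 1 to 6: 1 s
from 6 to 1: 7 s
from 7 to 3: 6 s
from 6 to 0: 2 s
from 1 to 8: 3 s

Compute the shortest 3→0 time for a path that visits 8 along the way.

12 s

Shortest 3→8: 3–1–8 = 9
Shortest 8→0: 8–0 = 3
Total via 8: 9 + 3 = 12 s.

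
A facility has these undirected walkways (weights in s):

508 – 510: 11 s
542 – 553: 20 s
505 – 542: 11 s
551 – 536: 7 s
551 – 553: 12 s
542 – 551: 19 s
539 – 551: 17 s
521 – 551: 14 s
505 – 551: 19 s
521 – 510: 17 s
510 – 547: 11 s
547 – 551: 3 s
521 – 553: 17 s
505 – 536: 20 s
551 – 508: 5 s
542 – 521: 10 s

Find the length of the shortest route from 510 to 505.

Shortest distances from 510:
510: 0
508: 11  (via 510)
547: 11  (via 510)
551: 14  (via 547)
521: 17  (via 510)
536: 21  (via 551)
553: 26  (via 551)
542: 27  (via 521)
539: 31  (via 551)
505: 33  (via 551)
Shortest route: 510–547–551–505 = 33 s.

33 s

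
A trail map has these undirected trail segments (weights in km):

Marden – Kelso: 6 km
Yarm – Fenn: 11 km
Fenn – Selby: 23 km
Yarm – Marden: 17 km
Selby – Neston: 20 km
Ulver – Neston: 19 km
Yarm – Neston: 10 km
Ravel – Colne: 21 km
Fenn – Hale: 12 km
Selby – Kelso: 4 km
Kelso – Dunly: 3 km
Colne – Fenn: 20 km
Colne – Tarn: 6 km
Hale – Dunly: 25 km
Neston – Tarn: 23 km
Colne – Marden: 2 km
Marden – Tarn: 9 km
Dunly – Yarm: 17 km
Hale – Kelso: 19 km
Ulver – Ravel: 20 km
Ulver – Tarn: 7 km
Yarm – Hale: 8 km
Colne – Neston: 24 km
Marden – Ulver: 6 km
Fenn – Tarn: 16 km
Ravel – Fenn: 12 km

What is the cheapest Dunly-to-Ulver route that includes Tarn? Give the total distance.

24 km

Shortest Dunly→Tarn: Dunly → Kelso → Marden → Colne → Tarn = 17
Best Tarn to Ulver: Tarn → Ulver costing 7
Total via Tarn: 17 + 7 = 24 km.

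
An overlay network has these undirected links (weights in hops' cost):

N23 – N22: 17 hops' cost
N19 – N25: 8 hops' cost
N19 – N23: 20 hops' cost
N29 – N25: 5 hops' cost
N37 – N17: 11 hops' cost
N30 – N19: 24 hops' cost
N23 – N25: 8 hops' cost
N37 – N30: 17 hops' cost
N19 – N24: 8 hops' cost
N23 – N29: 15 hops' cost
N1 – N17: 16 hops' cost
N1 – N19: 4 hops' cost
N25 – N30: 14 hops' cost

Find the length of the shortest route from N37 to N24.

Enumerating some paths:
N37 - N30 - N25 - N19 - N24: 17+14+8+8 = 47
N37 - N30 - N19 - N24: 17+24+8 = 49
N37 - N17 - N1 - N19 - N24: 11+16+4+8 = 39
Cheapest is N37 - N17 - N1 - N19 - N24 at 39 hops' cost.

39 hops' cost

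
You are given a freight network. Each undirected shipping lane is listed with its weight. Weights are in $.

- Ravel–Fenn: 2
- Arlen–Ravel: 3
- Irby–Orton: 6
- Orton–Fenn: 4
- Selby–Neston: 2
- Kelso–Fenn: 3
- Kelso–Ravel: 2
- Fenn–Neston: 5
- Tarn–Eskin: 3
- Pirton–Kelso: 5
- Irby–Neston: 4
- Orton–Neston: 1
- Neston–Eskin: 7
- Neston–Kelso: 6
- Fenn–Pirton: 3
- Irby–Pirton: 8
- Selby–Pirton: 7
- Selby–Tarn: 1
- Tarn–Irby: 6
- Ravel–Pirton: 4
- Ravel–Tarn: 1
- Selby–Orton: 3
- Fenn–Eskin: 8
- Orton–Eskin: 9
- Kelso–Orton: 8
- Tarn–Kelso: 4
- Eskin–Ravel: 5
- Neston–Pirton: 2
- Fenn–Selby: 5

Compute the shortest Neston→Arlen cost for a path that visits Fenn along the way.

Best Neston to Fenn: Neston → Fenn costing 5
Shortest Fenn→Arlen: Fenn → Ravel → Arlen = 5
Total via Fenn: 5 + 5 = $10.

$10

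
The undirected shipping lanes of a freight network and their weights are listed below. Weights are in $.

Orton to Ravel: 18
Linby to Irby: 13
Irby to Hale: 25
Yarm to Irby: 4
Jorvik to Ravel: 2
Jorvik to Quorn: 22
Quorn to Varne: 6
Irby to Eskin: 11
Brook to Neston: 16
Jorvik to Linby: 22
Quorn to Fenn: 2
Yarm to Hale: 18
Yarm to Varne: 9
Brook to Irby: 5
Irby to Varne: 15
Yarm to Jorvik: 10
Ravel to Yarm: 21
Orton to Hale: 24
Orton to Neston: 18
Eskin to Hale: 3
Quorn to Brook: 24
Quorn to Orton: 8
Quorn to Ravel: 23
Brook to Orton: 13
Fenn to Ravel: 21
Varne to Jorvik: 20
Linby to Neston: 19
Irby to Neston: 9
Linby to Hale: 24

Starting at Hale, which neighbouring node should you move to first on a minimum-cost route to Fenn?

Enumerating some paths:
Hale - Orton - Quorn - Fenn: 24+8+2 = 34
Hale - Eskin - Irby - Yarm - Varne - Quorn - Fenn: 3+11+4+9+6+2 = 35
Hale - Yarm - Varne - Quorn - Fenn: 18+9+6+2 = 35
The minimum is $34 via Hale - Orton - Quorn - Fenn.
So from Hale the first move is to Orton.

Orton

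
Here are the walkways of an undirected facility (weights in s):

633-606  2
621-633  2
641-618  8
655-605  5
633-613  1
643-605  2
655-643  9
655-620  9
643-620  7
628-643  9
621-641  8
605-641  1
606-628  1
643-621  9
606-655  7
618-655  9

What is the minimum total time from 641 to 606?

12 s

Candidate routes:
641–605–655–606: 1+5+7 = 13
641–621–633–606: 8+2+2 = 12
641–605–643–621–633–606: 1+2+9+2+2 = 16
641–605–643–628–606: 1+2+9+1 = 13
Cheapest is 641–621–633–606 at 12 s.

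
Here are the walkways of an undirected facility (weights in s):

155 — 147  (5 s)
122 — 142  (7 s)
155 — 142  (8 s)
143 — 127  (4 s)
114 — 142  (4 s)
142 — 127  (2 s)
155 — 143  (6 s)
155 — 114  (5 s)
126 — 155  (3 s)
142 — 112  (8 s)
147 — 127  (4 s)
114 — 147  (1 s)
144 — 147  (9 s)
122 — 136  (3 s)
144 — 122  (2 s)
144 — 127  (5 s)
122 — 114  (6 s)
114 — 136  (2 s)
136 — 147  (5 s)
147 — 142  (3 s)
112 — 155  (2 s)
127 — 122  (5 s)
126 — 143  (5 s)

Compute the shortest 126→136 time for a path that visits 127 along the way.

16 s

Best 126 to 127: 126–143–127 costing 9
Shortest 127→136: 127–147–114–136 = 7
Total via 127: 9 + 7 = 16 s.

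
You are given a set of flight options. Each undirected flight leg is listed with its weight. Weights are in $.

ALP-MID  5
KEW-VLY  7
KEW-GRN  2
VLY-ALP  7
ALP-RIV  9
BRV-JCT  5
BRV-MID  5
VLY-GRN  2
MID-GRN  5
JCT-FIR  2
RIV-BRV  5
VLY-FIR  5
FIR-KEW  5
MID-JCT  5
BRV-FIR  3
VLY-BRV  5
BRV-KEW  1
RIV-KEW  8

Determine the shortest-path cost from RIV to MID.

$10

Candidate routes:
RIV–BRV–MID: 5+5 = 10
RIV–KEW–BRV–MID: 8+1+5 = 14
RIV–BRV–KEW–GRN–MID: 5+1+2+5 = 13
The minimum is $10 via RIV–BRV–MID.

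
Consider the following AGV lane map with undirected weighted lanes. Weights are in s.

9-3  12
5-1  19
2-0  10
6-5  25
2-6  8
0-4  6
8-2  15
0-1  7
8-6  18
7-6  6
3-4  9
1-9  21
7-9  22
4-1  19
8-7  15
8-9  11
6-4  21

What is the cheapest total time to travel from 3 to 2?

Shortest distances from 3:
3: 0
4: 9  (via 3)
9: 12  (via 3)
0: 15  (via 4)
1: 22  (via 0)
8: 23  (via 9)
2: 25  (via 0)
Shortest route: 3–4–0–2 = 25 s.

25 s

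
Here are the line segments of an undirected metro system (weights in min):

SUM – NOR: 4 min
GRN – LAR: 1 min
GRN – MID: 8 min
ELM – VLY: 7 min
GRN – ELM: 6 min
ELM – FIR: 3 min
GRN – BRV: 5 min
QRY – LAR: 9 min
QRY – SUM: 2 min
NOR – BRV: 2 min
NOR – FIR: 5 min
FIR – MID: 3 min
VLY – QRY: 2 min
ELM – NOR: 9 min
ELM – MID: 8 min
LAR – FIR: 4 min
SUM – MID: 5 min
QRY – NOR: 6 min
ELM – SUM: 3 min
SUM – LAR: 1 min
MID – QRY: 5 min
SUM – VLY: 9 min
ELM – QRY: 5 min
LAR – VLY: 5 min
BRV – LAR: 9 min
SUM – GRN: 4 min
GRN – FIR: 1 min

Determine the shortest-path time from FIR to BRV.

6 min

Settle nodes by increasing distance from FIR:
FIR: 0
GRN: 1  (via FIR)
LAR: 2  (via GRN)
SUM: 3  (via LAR)
MID: 3  (via FIR)
ELM: 3  (via FIR)
NOR: 5  (via FIR)
QRY: 5  (via SUM)
BRV: 6  (via GRN)
Shortest route: FIR → GRN → BRV = 6 min.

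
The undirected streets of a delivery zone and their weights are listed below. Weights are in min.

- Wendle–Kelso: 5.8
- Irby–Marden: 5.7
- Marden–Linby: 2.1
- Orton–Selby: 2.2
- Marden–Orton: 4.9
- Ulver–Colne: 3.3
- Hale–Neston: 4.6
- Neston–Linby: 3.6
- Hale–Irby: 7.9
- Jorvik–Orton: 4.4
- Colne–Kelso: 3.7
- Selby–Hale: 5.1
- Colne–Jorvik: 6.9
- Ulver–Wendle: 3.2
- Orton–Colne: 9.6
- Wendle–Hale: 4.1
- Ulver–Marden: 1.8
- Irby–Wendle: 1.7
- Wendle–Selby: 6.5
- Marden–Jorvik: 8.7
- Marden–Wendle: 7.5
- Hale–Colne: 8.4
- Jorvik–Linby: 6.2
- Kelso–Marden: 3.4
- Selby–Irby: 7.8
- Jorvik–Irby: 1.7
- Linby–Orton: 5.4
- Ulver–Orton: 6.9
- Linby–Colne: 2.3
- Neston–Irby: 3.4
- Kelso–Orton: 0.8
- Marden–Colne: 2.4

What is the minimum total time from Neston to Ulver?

7.5 min

Running Dijkstra from Neston:
Neston: 0
Irby: 3.4  (via Neston)
Linby: 3.6  (via Neston)
Hale: 4.6  (via Neston)
Jorvik: 5.1  (via Irby)
Wendle: 5.1  (via Irby)
Marden: 5.7  (via Linby)
Colne: 5.9  (via Linby)
Ulver: 7.5  (via Marden)
Shortest route: Neston → Linby → Marden → Ulver = 7.5 min.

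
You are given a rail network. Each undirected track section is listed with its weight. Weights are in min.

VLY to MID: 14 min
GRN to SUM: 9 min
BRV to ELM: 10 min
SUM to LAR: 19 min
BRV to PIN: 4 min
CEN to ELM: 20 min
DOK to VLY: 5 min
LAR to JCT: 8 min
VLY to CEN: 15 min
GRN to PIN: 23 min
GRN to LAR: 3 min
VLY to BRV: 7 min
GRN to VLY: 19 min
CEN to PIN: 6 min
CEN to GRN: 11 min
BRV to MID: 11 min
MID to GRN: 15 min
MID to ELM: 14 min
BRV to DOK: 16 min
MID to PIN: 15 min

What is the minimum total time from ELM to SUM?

38 min

Candidate routes:
ELM - BRV - PIN - CEN - GRN - SUM: 10+4+6+11+9 = 40
ELM - CEN - GRN - SUM: 20+11+9 = 40
ELM - MID - GRN - SUM: 14+15+9 = 38
ELM - BRV - MID - GRN - SUM: 10+11+15+9 = 45
The minimum is 38 min via ELM - MID - GRN - SUM.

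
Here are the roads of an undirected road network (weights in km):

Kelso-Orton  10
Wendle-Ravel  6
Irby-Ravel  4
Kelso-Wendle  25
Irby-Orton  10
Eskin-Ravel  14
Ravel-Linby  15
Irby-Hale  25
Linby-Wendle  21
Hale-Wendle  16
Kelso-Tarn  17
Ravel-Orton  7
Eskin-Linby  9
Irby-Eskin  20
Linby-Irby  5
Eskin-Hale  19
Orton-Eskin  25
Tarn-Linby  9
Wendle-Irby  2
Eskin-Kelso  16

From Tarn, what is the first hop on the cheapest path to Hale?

Enumerating some paths:
Tarn–Linby–Irby–Wendle–Hale: 9+5+2+16 = 32
Tarn–Linby–Eskin–Hale: 9+9+19 = 37
Tarn–Linby–Irby–Hale: 9+5+25 = 39
The minimum is 32 km via Tarn–Linby–Irby–Wendle–Hale.
So from Tarn the first move is to Linby.

Linby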